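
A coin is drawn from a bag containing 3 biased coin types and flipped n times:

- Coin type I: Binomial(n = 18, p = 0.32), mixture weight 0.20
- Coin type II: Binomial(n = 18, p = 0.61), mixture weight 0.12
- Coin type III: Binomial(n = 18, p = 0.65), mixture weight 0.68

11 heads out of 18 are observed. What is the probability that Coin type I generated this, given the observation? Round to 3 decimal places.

0.011

P(component k | x) = π_k·f_k(x) / marginal(x), where marginal(x) = Σ_j π_j·f_j(x).
Binomial probabilities:
  L_I = C(18,11)·0.32^11·0.68^7 = 31824·3.60288e-06·0.0672299 = 0.00770845
  L_II = C(18,11)·0.61^11·0.39^7 = 31824·0.00435139·0.00137231 = 0.190036
  L_III = C(18,11)·0.65^11·0.35^7 = 31824·0.00875078·0.000643393 = 0.179175
Weight by the priors:
  π_I·L_I = 0.20 × 0.00770845 = 0.00154169
  π_II·L_II = 0.12 × 0.190036 = 0.0228043
  π_III·L_III = 0.68 × 0.179175 = 0.121839
Marginal: 0.00154169 + 0.0228043 + 0.121839 = 0.146185
Responsibility of Coin type I: 0.00154169 / 0.146185 ≈ 0.011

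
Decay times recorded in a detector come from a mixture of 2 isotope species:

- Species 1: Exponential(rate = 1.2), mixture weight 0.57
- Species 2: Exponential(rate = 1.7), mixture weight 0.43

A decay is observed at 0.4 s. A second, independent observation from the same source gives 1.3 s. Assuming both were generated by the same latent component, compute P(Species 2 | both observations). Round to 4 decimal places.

0.3929

Posterior ∝ prior × likelihood, so P(k | x) ∝ w_k f_k(x); normalise over all components.
Since both observations come from the same component, the likelihood for component k is f_k(x₁)·f_k(x₂).
  f_1 = [1.2·e^(−1.2·0.4) = 1.2·e^(−0.4800) = 0.74254] × [0.252163] = 0.187241
  f_2 = [1.7·e^(−1.7·0.4) = 1.7·e^(−0.6800) = 0.861249] × [0.186491] = 0.160615
Multiply by the mixture weights:
  w_1·f_1 = 0.57 × 0.187241 = 0.106728
  w_2·f_2 = 0.43 × 0.160615 = 0.0690646
Normaliser: 0.106728 + 0.0690646 = 0.175792
P(Species 2 | data) = 0.0690646 / 0.175792 ≈ 0.3929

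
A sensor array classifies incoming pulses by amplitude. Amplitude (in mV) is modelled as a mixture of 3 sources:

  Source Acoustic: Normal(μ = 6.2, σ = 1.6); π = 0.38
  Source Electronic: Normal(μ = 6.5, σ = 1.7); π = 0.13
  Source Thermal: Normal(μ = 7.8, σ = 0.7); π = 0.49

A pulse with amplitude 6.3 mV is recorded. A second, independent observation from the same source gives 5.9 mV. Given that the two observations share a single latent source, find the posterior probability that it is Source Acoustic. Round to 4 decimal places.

By Bayes' theorem, P(k | x) = π_k f_k(x) / Σ_j π_j f_j(x).
Since both observations come from the same component, the likelihood for component k is f_k(x₁)·f_k(x₂).
  f_Acoustic = [(1/(1.6·√(2π)))·exp(−(6.3−6.2)²/(2·1.6²)) = 0.249339·exp(-0.00195) = 0.248852] × [0.244994] = 0.0609674
  f_Electronic = [(1/(1.7·√(2π)))·exp(−(6.3−6.5)²/(2·1.7²)) = 0.234672·exp(-0.00692) = 0.233054] × [0.220502] = 0.0513887
  f_Thermal = [(1/(0.7·√(2π)))·exp(−(6.3−7.8)²/(2·0.7²)) = 0.569918·exp(-2.29592) = 0.057373] × [0.0143223] = 0.000821713
Weight by the priors:
  π_Acoustic·f_Acoustic = 0.38 × 0.0609674 = 0.0231676
  π_Electronic·f_Electronic = 0.13 × 0.0513887 = 0.00668053
  π_Thermal·f_Thermal = 0.49 × 0.000821713 = 0.00040264
Normaliser: 0.0231676 + 0.00668053 + 0.00040264 = 0.0302508
So the posterior for Source Acoustic is 0.0231676 / 0.0302508 ≈ 0.7659.

0.7659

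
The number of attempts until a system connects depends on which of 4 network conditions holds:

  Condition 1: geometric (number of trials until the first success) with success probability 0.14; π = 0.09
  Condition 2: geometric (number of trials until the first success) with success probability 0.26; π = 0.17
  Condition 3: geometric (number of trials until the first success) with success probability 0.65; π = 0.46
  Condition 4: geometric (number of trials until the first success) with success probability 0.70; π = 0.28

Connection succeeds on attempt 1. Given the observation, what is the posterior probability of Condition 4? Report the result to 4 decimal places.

0.3552

Posterior ∝ prior × likelihood, so P(k | x) ∝ P(Z=k) f_k(x); normalise over all components.
Evaluate each component's likelihood at the observed value:
  f_1 = 0.14·(1−0.14)^0 = 0.14·1 = 0.14
  f_2 = 0.26·(1−0.26)^0 = 0.26·1 = 0.26
  f_3 = 0.65·(1−0.65)^0 = 0.65·1 = 0.65
  f_4 = 0.70·(1−0.70)^0 = 0.70·1 = 0.7
Prior × likelihood for each component:
  P(Z=1)·f_1 = 0.09 × 0.14 = 0.0126
  P(Z=2)·f_2 = 0.17 × 0.26 = 0.0442
  P(Z=3)·f_3 = 0.46 × 0.65 = 0.299
  P(Z=4)·f_4 = 0.28 × 0.7 = 0.196
Evidence: 0.0126 + 0.0442 + 0.299 + 0.196 = 0.5518
P(Condition 4 | 1) = 0.196 / 0.5518 ≈ 0.3552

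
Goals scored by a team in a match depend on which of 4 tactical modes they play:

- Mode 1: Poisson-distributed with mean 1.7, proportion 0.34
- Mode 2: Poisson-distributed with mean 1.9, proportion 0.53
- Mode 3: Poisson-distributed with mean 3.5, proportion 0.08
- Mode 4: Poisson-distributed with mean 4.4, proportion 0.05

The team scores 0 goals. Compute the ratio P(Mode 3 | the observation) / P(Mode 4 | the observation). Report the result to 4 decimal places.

Only the two components matter; the odds are (π_i f_i(x)) / (π_j f_j(x)).
Component likelihoods at x = 0 goals:
  p_1 = e^(−1.7)·1.7^0/0! = 0.182684
  p_2 = e^(−1.9)·1.9^0/0! = 0.149569
  p_3 = e^(−3.5)·3.5^0/0! = 0.0301974
  p_4 = e^(−4.4)·4.4^0/0! = 0.0122773
0.00241579 / 0.000613867 ≈ 3.9354

3.9354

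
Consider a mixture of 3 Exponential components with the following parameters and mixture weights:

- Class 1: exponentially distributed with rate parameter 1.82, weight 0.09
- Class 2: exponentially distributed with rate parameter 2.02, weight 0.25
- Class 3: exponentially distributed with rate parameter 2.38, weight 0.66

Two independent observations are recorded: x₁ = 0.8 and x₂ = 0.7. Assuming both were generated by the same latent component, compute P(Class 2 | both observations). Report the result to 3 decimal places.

Apply Bayes' rule: the posterior for each component is proportional to its prior times its likelihood at x.
Since both observations come from the same component, the likelihood for component k is f_k(x₁)·f_k(x₂).
  L_1 = [0.424364] × [0.509073] = 0.216032
  L_2 = [0.401358] × [0.491201] = 0.197147
  L_3 = [0.354552] × [0.449824] = 0.159486
Weight by the priors:
  w_1·L_1 = 0.09 × 0.216032 = 0.0194429
  w_2·L_2 = 0.25 × 0.197147 = 0.0492868
  w_3·L_3 = 0.66 × 0.159486 = 0.105261
Sum: 0.0194429 + 0.0492868 + 0.105261 = 0.17399
Responsibility of Class 2: 0.0492868 / 0.17399 ≈ 0.283

0.283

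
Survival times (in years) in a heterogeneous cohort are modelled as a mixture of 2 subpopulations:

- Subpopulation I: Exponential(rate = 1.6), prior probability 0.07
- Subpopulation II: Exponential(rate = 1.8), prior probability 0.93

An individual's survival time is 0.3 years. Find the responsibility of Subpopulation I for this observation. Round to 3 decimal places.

0.066

By Bayes' theorem, P(k | x) = π_k f_k(x) / Σ_j π_j f_j(x).
Evaluate each component's likelihood at the observed value:
  f_I = 0.990053
  f_II = 1.04895
Weight by the priors:
  π_I·f_I = 0.07 × 0.990053 = 0.0693037
  π_II·f_II = 0.93 × 1.04895 = 0.975521
Denominator: 0.0693037 + 0.975521 = 1.04482
So the posterior for Subpopulation I is 0.0693037 / 1.04482 ≈ 0.066.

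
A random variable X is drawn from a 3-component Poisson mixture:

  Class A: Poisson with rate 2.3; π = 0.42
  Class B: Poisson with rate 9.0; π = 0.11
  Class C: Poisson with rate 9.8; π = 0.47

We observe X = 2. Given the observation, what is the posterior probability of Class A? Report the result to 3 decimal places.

By Bayes' theorem, P(k | x) = P(Z=k) f_k(x) / Σ_j P(Z=j) f_j(x).
Component likelihoods at x = 2:
  p_A = 0.265185
  p_B = 0.0049981
  p_C = 0.00266279
Weight by the priors:
  P(Z=A)·p_A = 0.42 × 0.265185 = 0.111378
  P(Z=B)·p_B = 0.11 × 0.0049981 = 0.000549791
  P(Z=C)·p_C = 0.47 × 0.00266279 = 0.00125151
Marginal: 0.111378 + 0.000549791 + 0.00125151 = 0.113179
So the posterior for Class A is 0.111378 / 0.113179 ≈ 0.984.

0.984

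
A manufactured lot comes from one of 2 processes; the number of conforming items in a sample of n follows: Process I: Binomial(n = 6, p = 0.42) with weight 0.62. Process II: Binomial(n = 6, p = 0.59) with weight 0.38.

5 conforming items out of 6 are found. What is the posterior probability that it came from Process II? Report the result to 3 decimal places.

0.703

Apply Bayes' rule: the posterior for each component is proportional to its prior times its likelihood at x.
Evaluate each component's likelihood at the observed value:
  p_I = C(6,5)·0.42^5·0.58^1 = 6·0.0130691·0.58 = 0.0454805
  p_II = C(6,5)·0.59^5·0.41^1 = 6·0.0714924·0.41 = 0.175871
Unnormalised posteriors:
  P(Z=I)·p_I = 0.62 × 0.0454805 = 0.0281979
  P(Z=II)·p_II = 0.38 × 0.175871 = 0.0668311
Sum: 0.0281979 + 0.0668311 = 0.0950291
So the posterior for Process II is 0.0668311 / 0.0950291 ≈ 0.703.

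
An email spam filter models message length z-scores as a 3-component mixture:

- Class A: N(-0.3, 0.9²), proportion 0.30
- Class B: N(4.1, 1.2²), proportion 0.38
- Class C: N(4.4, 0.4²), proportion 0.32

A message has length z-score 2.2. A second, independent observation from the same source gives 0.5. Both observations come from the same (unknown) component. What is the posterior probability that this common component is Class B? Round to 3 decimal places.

0.137

By Bayes' theorem, P(k | x) = π_k f_k(x) / Σ_j π_j f_j(x).
Since both observations come from the same component, the likelihood for component k is f_k(x₁)·f_k(x₂).
  f_A = [0.00935726] × [0.298603] = 0.00279411
  f_B = [0.0949189] × [0.00369321] = 0.000350555
  f_C = [2.69244e-07] × [2.27138e-21] = 6.11556e-28
Multiply by the mixture weights:
  π_A·f_A = 0.30 × 0.00279411 = 0.000838232
  π_B·f_B = 0.38 × 0.000350555 = 0.000133211
  π_C·f_C = 0.32 × 6.11556e-28 = 1.95698e-28
Sum: 0.000838232 + 0.000133211 + 1.95698e-28 = 0.000971443
P(Class B | data) ≈ 0.137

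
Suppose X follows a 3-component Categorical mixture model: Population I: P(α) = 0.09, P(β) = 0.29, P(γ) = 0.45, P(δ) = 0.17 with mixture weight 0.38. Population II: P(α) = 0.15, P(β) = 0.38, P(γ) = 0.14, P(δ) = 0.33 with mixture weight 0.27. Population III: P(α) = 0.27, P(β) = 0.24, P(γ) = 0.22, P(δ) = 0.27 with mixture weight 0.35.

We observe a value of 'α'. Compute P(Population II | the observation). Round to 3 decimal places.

P(component k | x) = w_k·f_k(x) / marginal(x), where marginal(x) = Σ_j w_j·f_j(x).
Component likelihoods at x = 'α':
  p_I = 0.09
  p_II = 0.15
  p_III = 0.27
Prior × likelihood for each component:
  w_I·p_I = 0.38 × 0.09 = 0.0342
  w_II·p_II = 0.27 × 0.15 = 0.0405
  w_III·p_III = 0.35 × 0.27 = 0.0945
Denominator: 0.0342 + 0.0405 + 0.0945 = 0.1692
So the posterior for Population II is 0.0405 / 0.1692 ≈ 0.239.

0.239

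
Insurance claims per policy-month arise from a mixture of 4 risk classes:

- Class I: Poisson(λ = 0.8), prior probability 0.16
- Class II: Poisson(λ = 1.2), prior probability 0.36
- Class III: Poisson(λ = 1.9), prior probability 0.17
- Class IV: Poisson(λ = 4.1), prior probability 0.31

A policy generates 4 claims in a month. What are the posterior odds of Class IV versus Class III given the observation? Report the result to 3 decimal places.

4.381

Only the two components matter; the odds are (w_i f_i(x)) / (w_j f_j(x)).
Poisson probabilities:
  L_I = e^(−0.8)·0.8^4/4! = 0.00766855
  L_II = e^(−1.2)·1.2^4/4! = 0.0260232
  L_III = e^(−1.9)·1.9^4/4! = 0.0812164
  L_IV = e^(−4.1)·4.1^4/4! = 0.195127
Odds = (0.31/0.17) × (0.195127/0.0812164) = 1.82353 × 2.40255 ≈ 4.381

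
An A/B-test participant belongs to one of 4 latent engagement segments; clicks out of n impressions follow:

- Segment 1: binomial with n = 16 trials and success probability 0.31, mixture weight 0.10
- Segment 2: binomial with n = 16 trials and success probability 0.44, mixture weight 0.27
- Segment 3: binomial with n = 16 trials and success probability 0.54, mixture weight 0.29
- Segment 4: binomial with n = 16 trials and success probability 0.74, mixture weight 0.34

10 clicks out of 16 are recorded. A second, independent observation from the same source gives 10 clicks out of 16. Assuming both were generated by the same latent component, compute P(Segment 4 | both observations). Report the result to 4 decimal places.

0.3685

Apply Bayes' rule: the posterior for each component is proportional to its prior times its likelihood at x.
Since both observations come from the same component, the likelihood for component k is f_k(x₁)·f_k(x₂).
  f_1 = [C(16,10)·0.31^10·0.69^6 = 8008·8.19628e-06·0.107918 = 0.0070833] × [0.0070833] = 5.01731e-05
  f_2 = [C(16,10)·0.44^10·0.56^6 = 8008·0.000271974·0.030841 = 0.0671706] × [0.0671706] = 0.00451188
  f_3 = [C(16,10)·0.54^10·0.46^6 = 8008·0.00210833·0.0094743 = 0.159959] × [0.159959] = 0.0255869
  f_4 = [C(16,10)·0.74^10·0.26^6 = 8008·0.0492399·0.000308916 = 0.12181] × [0.12181] = 0.0148376
Unnormalised posteriors:
  w_1·f_1 = 0.10 × 5.01731e-05 = 5.01731e-06
  w_2·f_2 = 0.27 × 0.00451188 = 0.00121821
  w_3·f_3 = 0.29 × 0.0255869 = 0.00742019
  w_4·f_4 = 0.34 × 0.0148376 = 0.00504477
Marginal: 5.01731e-06 + 0.00121821 + 0.00742019 + 0.00504477 = 0.0136882
P(Segment 4 | x₁, x₂) = 0.00504477 / 0.0136882 ≈ 0.3685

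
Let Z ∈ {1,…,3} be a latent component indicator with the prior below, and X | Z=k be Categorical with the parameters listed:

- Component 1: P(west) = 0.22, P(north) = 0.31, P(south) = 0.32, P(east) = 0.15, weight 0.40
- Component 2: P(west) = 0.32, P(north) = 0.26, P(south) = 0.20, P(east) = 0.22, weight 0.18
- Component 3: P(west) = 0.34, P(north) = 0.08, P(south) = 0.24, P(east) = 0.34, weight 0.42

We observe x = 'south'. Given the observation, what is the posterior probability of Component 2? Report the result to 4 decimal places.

0.1360

Apply Bayes' rule: the posterior for each component is proportional to its prior times its likelihood at x.
Evaluate each component's likelihood at the observed value:
  p_1 = 0.32
  p_2 = 0.2
  p_3 = 0.24
Multiply by the mixture weights:
  w_1·p_1 = 0.40 × 0.32 = 0.128
  w_2·p_2 = 0.18 × 0.2 = 0.036
  w_3·p_3 = 0.42 × 0.24 = 0.1008
Sum: 0.128 + 0.036 + 0.1008 = 0.2648
Responsibility of Component 2: 0.036 / 0.2648 ≈ 0.1360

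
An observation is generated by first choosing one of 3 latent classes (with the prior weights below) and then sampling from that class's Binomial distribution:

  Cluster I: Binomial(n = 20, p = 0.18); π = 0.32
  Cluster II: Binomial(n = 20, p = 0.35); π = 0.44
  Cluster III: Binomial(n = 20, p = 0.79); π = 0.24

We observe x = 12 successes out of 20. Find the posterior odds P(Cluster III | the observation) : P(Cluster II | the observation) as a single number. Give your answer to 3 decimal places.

1.132

Since P(k|x) ∝ π_k f_k(x), the posterior odds are π_i f_i(x) / (π_j f_j(x)).
Binomial probabilities:
  f_I = 2.97885e-05
  f_II = 0.0135641
  f_III = 0.0281544
Odds = (0.24/0.44) × (0.0281544/0.0135641) = 0.545455 × 2.07566 ≈ 1.132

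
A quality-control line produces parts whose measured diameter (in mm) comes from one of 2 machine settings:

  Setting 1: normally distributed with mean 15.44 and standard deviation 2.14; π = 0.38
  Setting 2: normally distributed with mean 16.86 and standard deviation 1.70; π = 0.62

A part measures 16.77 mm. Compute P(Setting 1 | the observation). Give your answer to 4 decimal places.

0.2867

By Bayes' theorem, P(k | x) = π_k f_k(x) / Σ_j π_j f_j(x).
Evaluate each component's likelihood at the observed value:
  f_1 = 0.153682
  f_2 = 0.234343
Weight by the priors:
  π_1·f_1 = 0.38 × 0.153682 = 0.058399
  π_2·f_2 = 0.62 × 0.234343 = 0.145293
Normaliser: 0.058399 + 0.145293 = 0.203692
Responsibility of Setting 1: 0.058399 / 0.203692 ≈ 0.2867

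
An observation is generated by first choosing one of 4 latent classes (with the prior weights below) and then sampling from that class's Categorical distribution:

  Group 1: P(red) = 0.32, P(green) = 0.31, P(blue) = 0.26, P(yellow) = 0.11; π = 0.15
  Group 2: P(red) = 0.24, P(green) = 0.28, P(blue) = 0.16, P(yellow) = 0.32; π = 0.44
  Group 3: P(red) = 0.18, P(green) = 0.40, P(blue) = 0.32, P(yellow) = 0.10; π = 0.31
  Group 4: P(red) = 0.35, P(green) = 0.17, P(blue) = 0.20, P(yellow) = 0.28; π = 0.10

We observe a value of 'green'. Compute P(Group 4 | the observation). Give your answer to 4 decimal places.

Posterior ∝ prior × likelihood, so P(k | x) ∝ π_k f_k(x); normalise over all components.
Component likelihoods at x = 'green':
  p_1 = 0.31
  p_2 = 0.28
  p_3 = 0.4
  p_4 = 0.17
Weight by the priors:
  π_1·p_1 = 0.15 × 0.31 = 0.0465
  π_2·p_2 = 0.44 × 0.28 = 0.1232
  π_3·p_3 = 0.31 × 0.4 = 0.124
  π_4·p_4 = 0.10 × 0.17 = 0.017
Denominator: 0.0465 + 0.1232 + 0.124 + 0.017 = 0.3107
So the posterior for Group 4 is 0.017 / 0.3107 ≈ 0.0547.

0.0547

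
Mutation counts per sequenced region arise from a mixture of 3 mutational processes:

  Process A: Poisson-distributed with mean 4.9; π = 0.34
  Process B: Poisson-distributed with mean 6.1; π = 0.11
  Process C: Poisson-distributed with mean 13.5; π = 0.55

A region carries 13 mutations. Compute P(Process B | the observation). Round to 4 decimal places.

Apply Bayes' rule: the posterior for each component is proportional to its prior times its likelihood at x.
Component likelihoods at x = 13 mutations:
  L_A = 0.0011226
  L_B = 0.00583192
  L_C = 0.108914
Multiply by the mixture weights:
  w_A·L_A = 0.34 × 0.0011226 = 0.000381685
  w_B·L_B = 0.11 × 0.00583192 = 0.000641511
  w_C·L_C = 0.55 × 0.108914 = 0.0599026
Sum: 0.000381685 + 0.000641511 + 0.0599026 = 0.0609258
P(Process B | x) = 0.000641511 / 0.0609258 ≈ 0.0105

0.0105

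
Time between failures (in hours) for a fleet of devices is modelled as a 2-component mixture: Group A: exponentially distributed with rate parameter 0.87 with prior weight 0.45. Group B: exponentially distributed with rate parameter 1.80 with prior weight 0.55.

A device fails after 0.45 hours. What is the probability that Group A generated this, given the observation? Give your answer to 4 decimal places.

0.3754

Posterior ∝ prior × likelihood, so P(k | x) ∝ π_k f_k(x); normalise over all components.
Evaluate each component's likelihood at the observed value:
  L_A = 0.87·e^(−0.87·0.45) = 0.87·e^(−0.3915) = 0.588157
  L_B = 1.80·e^(−1.80·0.45) = 1.80·e^(−0.8100) = 0.800745
Weight by the priors:
  π_A·L_A = 0.45 × 0.588157 = 0.26467
  π_B·L_B = 0.55 × 0.800745 = 0.440409
Evidence: 0.26467 + 0.440409 = 0.70508
Responsibility of Group A: 0.26467 / 0.70508 ≈ 0.3754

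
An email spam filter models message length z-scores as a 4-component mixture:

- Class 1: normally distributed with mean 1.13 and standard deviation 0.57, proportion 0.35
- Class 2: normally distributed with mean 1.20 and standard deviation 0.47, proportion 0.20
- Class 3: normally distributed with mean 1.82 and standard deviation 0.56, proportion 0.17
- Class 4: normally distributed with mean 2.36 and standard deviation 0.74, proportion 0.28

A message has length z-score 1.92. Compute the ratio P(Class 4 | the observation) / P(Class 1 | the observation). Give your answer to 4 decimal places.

Only the two components matter; the odds are (π_i f_i(x)) / (π_j f_j(x)).
Component likelihoods at x = 1.92:
  f_1 = (1/(0.57·√(2π)))·exp(−(1.92−1.13)²/(2·0.57²)) = 0.699899·exp(-0.96045) = 0.267866
  f_2 = (1/(0.47·√(2π)))·exp(−(1.92−1.20)²/(2·0.47²)) = 0.848813·exp(-1.17338) = 0.262554
  f_3 = (1/(0.56·√(2π)))·exp(−(1.92−1.82)²/(2·0.56²)) = 0.712397·exp(-0.01594) = 0.701129
  f_4 = (1/(0.74·√(2π)))·exp(−(1.92−2.36)²/(2·0.74²)) = 0.539111·exp(-0.17677) = 0.45176
Odds = (0.28/0.35) × (0.45176/0.267866) = 0.8 × 1.68651 ≈ 1.3492

1.3492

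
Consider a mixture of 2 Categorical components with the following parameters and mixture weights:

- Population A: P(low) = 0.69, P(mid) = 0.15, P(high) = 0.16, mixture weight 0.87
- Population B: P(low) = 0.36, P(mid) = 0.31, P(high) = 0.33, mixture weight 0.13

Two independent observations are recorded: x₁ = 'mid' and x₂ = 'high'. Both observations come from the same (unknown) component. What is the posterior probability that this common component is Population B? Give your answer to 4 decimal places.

The responsibility of component k is π_k f_k(x) divided by Σ_j π_j f_j(x).
Since both observations come from the same component, the likelihood for component k is f_k(x₁)·f_k(x₂).
  f_A = [0.15] × [0.16] = 0.024
  f_B = [0.31] × [0.33] = 0.1023
Prior × likelihood for each component:
  π_A·f_A = 0.87 × 0.024 = 0.02088
  π_B·f_B = 0.13 × 0.1023 = 0.013299
Sum: 0.02088 + 0.013299 = 0.034179
Responsibility of Population B: 0.013299 / 0.034179 ≈ 0.3891

0.3891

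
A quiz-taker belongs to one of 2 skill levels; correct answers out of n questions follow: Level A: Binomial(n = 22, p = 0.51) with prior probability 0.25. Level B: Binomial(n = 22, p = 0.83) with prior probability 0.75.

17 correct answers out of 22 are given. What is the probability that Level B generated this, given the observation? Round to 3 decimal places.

0.983

Posterior ∝ prior × likelihood, so P(k | x) ∝ π_k f_k(x); normalise over all components.
Evaluate each component's likelihood at the observed value:
  p_A = C(22,17)·0.51^17·0.49^5 = 26334·1.0683e-05·0.0282475 = 0.00794676
  p_B = C(22,17)·0.83^17·0.17^5 = 26334·0.0421044·0.000141986 = 0.157431
Prior × likelihood for each component:
  π_A·p_A = 0.25 × 0.00794676 = 0.00198669
  π_B·p_B = 0.75 × 0.157431 = 0.118073
Normaliser: 0.00198669 + 0.118073 = 0.12006
Responsibility of Level B: 0.118073 / 0.12006 ≈ 0.983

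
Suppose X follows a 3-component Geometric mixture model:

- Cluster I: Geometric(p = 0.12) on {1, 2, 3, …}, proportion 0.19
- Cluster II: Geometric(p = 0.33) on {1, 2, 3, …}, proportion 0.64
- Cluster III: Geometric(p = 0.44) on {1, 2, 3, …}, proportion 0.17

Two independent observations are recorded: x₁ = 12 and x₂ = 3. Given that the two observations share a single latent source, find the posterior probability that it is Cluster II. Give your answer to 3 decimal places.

Apply Bayes' rule: the posterior for each component is proportional to its prior times its likelihood at x.
Since both observations come from the same component, the likelihood for component k is f_k(x₁)·f_k(x₂).
  L_I = [0.0294097] × [0.092928] = 0.00273298
  L_II = [0.00403029] × [0.148137] = 0.000597036
  L_III = [0.000747345] × [0.137984] = 0.000103122
Prior × likelihood for each component:
  P(Z=I)·L_I = 0.19 × 0.00273298 = 0.000519267
  P(Z=II)·L_II = 0.64 × 0.000597036 = 0.000382103
  P(Z=III)·L_III = 0.17 × 0.000103122 = 1.75307e-05
Normaliser: 0.000519267 + 0.000382103 + 1.75307e-05 = 0.000918901
P(Cluster II | x₁,x₂) = 0.000382103 / 0.000918901 ≈ 0.416

0.416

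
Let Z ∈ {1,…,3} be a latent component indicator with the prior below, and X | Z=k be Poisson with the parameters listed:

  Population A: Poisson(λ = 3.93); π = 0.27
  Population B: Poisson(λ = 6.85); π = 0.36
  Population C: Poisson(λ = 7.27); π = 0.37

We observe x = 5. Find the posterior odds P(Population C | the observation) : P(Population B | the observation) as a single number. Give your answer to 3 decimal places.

Since P(k|x) ∝ π_k f_k(x), the posterior odds are π_i f_i(x) / (π_j f_j(x)).
Evaluate each component's likelihood at the observed value:
  p_A = e^(−3.93)·3.93^5/5! = 0.153463
  p_B = e^(−6.85)·6.85^5/5! = 0.133154
  p_C = e^(−7.27)·7.27^5/5! = 0.117807
Odds = (0.37/0.36) × (0.117807/0.133154) = 1.02778 × 0.88474 ≈ 0.909

0.909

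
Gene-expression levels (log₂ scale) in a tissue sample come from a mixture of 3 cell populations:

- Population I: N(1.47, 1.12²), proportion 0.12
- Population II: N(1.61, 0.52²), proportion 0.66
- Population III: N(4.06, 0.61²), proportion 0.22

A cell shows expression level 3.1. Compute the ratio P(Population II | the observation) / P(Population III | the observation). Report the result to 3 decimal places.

0.200

The posterior odds equal the prior odds times the likelihood ratio: (π_i/π_j)·(f_i(x)/f_j(x)).
Normal densities:
  L_I = (1/(1.12·√(2π)))·exp(−(3.1−1.47)²/(2·1.12²)) = 0.356198·exp(-1.05903) = 0.123527
  L_II = (1/(0.52·√(2π)))·exp(−(3.1−1.61)²/(2·0.52²)) = 0.767197·exp(-4.10521) = 0.0126484
  L_III = (1/(0.61·√(2π)))·exp(−(3.1−4.06)²/(2·0.61²)) = 0.654004·exp(-1.23838) = 0.189566
Odds = (0.66/0.22) × (0.0126484/0.189566) = 3 × 0.0667229 ≈ 0.200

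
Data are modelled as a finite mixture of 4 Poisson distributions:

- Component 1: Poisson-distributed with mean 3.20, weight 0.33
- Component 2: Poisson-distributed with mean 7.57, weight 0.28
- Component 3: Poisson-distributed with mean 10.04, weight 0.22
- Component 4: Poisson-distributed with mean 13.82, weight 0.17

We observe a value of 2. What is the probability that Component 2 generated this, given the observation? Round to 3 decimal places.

0.056

Posterior ∝ prior × likelihood, so P(k | x) ∝ π_k f_k(x); normalise over all components.
Component likelihoods at x = 2:
  L_1 = e^(−3.20)·3.20^2/2! = 0.208702
  L_2 = e^(−7.57)·7.57^2/2! = 0.0147759
  L_3 = e^(−10.04)·10.04^2/2! = 0.00219847
  L_4 = e^(−13.82)·13.82^2/2! = 9.50684e-05
Weight by the priors:
  π_1·L_1 = 0.33 × 0.208702 = 0.0688718
  π_2·L_2 = 0.28 × 0.0147759 = 0.00413724
  π_3·L_3 = 0.22 × 0.00219847 = 0.000483664
  π_4·L_4 = 0.17 × 9.50684e-05 = 1.61616e-05
Denominator: 0.0688718 + 0.00413724 + 0.000483664 + 1.61616e-05 = 0.0735089
P(Component 2 | data) = 0.00413724 / 0.0735089 ≈ 0.056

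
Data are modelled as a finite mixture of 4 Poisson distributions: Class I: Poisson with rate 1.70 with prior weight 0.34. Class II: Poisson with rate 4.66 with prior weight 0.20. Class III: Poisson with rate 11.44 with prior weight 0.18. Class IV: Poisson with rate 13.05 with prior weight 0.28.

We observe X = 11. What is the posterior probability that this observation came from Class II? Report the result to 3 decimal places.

Apply Bayes' rule: the posterior for each component is proportional to its prior times its likelihood at x.
Component likelihoods at x = 11:
  f_I = 1.56849e-06
  f_II = 0.00533675
  f_III = 0.118359
  f_IV = 0.100697
Multiply by the mixture weights:
  π_I·f_I = 0.34 × 1.56849e-06 = 5.33287e-07
  π_II·f_II = 0.20 × 0.00533675 = 0.00106735
  π_III·f_III = 0.18 × 0.118359 = 0.0213046
  π_IV·f_IV = 0.28 × 0.100697 = 0.0281952
Evidence: 5.33287e-07 + 0.00106735 + 0.0213046 + 0.0281952 = 0.0505677
Responsibility of Class II: 0.00106735 / 0.0505677 ≈ 0.021

0.021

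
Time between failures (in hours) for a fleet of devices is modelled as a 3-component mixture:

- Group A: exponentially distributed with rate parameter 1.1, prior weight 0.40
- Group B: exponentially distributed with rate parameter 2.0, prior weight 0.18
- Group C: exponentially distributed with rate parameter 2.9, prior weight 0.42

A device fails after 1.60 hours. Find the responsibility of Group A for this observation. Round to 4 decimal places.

Posterior ∝ prior × likelihood, so P(k | x) ∝ π_k f_k(x); normalise over all components.
Evaluate each component's likelihood at the observed value:
  f_A = 1.1·e^(−1.1·1.60) = 1.1·e^(−1.7600) = 0.189249
  f_B = 2.0·e^(−2.0·1.60) = 2.0·e^(−3.2000) = 0.0815244
  f_C = 2.9·e^(−2.9·1.60) = 2.9·e^(−4.6400) = 0.0280073
Prior × likelihood for each component:
  π_A·f_A = 0.40 × 0.189249 = 0.0756997
  π_B·f_B = 0.18 × 0.0815244 = 0.0146744
  π_C·f_C = 0.42 × 0.0280073 = 0.0117631
Sum: 0.0756997 + 0.0146744 + 0.0117631 = 0.102137
Responsibility of Group A: 0.0756997 / 0.102137 ≈ 0.7412

0.7412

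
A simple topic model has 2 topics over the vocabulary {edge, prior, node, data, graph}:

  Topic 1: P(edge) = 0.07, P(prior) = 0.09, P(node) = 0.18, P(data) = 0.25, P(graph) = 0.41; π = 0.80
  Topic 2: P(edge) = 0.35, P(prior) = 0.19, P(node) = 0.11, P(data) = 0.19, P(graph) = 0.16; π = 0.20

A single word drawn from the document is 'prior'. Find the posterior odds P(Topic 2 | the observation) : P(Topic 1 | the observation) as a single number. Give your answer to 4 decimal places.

0.5278

Only the two components matter; the odds are (w_i f_i(x)) / (w_j f_j(x)).
Categorical probabilities:
  L_1 = P(prior | comp) = 0.09
  L_2 = P(prior | comp) = 0.19
Odds = (0.20/0.80) × (0.19/0.09) = 0.25 × 2.11111 ≈ 0.5278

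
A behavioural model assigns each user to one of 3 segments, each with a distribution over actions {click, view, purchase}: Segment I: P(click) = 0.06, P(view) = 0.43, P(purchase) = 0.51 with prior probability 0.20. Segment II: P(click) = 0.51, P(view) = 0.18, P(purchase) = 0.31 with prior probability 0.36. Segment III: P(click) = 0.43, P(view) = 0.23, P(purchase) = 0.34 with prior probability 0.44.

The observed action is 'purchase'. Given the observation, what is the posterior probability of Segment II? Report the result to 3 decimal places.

P(component k | x) = π_k·f_k(x) / marginal(x), where marginal(x) = Σ_j π_j·f_j(x).
Categorical probabilities:
  p_I = 0.51
  p_II = 0.31
  p_III = 0.34
Prior × likelihood for each component:
  π_I·p_I = 0.20 × 0.51 = 0.102
  π_II·p_II = 0.36 × 0.31 = 0.1116
  π_III·p_III = 0.44 × 0.34 = 0.1496
Sum: 0.102 + 0.1116 + 0.1496 = 0.3632
P(Segment II | 'purchase') = 0.1116 / 0.3632 ≈ 0.307

0.307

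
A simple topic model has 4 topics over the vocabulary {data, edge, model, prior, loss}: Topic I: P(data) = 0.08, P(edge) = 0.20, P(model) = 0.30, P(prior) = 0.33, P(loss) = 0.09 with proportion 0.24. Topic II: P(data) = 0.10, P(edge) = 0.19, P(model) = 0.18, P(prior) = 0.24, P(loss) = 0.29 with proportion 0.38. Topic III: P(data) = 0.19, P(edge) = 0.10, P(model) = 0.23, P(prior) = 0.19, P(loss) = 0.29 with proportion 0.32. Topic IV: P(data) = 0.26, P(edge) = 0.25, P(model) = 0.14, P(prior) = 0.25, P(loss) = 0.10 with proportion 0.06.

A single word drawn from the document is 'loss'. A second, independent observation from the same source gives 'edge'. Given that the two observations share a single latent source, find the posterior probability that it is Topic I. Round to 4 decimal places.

The responsibility of component k is w_k f_k(x) divided by Σ_j w_j f_j(x).
Since both observations come from the same component, the likelihood for component k is f_k(x₁)·f_k(x₂).
  f_I = [P(loss | comp) = 0.09] × [0.2] = 0.018
  f_II = [P(loss | comp) = 0.29] × [0.19] = 0.0551
  f_III = [P(loss | comp) = 0.29] × [0.1] = 0.029
  f_IV = [P(loss | comp) = 0.10] × [0.25] = 0.025
Weight by the priors:
  w_I·f_I = 0.24 × 0.018 = 0.00432
  w_II·f_II = 0.38 × 0.0551 = 0.020938
  w_III·f_III = 0.32 × 0.029 = 0.00928
  w_IV·f_IV = 0.06 × 0.025 = 0.0015
Normaliser: 0.00432 + 0.020938 + 0.00928 + 0.0015 = 0.036038
So the posterior for Topic I is 0.00432 / 0.036038 ≈ 0.1199.

0.1199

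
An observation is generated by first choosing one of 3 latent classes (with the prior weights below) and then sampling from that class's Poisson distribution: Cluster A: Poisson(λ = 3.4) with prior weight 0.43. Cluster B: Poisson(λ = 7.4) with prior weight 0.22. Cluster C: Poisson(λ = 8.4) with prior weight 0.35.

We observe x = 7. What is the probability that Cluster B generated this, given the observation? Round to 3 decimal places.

0.347

Posterior ∝ prior × likelihood, so P(k | x) ∝ π_k f_k(x); normalise over all components.
Evaluate each component's likelihood at the observed value:
  L_A = e^(−3.4)·3.4^7/7! = 0.0347793
  L_B = e^(−7.4)·7.4^7/7! = 0.147371
  L_C = e^(−8.4)·8.4^7/7! = 0.131659
Weight by the priors:
  π_A·L_A = 0.43 × 0.0347793 = 0.0149551
  π_B·L_B = 0.22 × 0.147371 = 0.0324216
  π_C·L_C = 0.35 × 0.131659 = 0.0460807
Normaliser: 0.0149551 + 0.0324216 + 0.0460807 = 0.0934574
P(Cluster B | the observation) ≈ 0.347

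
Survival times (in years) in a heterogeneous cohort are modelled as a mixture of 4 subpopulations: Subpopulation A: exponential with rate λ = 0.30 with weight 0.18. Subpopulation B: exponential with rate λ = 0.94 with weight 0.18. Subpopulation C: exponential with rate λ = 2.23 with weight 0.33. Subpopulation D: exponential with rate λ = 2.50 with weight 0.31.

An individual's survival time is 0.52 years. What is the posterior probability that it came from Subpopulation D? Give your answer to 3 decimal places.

Posterior ∝ prior × likelihood, so P(k | x) ∝ P(Z=k) f_k(x); normalise over all components.
Evaluate each component's likelihood at the observed value:
  p_A = 0.256668
  p_B = 0.57656
  p_C = 0.699354
  p_D = 0.681329
Unnormalised posteriors:
  P(Z=A)·p_A = 0.18 × 0.256668 = 0.0462002
  P(Z=B)·p_B = 0.18 × 0.57656 = 0.103781
  P(Z=C)·p_C = 0.33 × 0.699354 = 0.230787
  P(Z=D)·p_D = 0.31 × 0.681329 = 0.211212
Sum: 0.0462002 + 0.103781 + 0.230787 + 0.211212 = 0.59198
P(Subpopulation D | the observation) = 0.211212 / 0.59198 ≈ 0.357

0.357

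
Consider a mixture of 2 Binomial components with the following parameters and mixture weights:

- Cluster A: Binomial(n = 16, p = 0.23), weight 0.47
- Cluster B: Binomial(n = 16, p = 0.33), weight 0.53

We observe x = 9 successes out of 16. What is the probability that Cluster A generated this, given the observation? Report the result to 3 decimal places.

0.084

By Bayes' theorem, P(k | x) = π_k f_k(x) / Σ_j π_j f_j(x).
Binomial probabilities:
  p_A = 0.00330683
  p_B = 0.0321792
Unnormalised posteriors:
  π_A·p_A = 0.47 × 0.00330683 = 0.00155421
  π_B·p_B = 0.53 × 0.0321792 = 0.017055
Denominator: 0.00155421 + 0.017055 = 0.0186092
So the posterior for Cluster A is 0.00155421 / 0.0186092 ≈ 0.084.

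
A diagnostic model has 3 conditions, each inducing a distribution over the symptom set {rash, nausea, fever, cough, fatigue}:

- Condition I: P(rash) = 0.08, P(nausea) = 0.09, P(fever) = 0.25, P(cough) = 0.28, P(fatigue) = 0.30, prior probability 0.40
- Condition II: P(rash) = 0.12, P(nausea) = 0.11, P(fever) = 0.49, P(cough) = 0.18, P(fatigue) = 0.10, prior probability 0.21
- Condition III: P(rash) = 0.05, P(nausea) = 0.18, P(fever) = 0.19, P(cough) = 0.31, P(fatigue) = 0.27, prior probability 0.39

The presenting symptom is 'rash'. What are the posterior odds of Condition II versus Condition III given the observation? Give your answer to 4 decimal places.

The posterior odds equal the prior odds times the likelihood ratio: (π_i/π_j)·(f_i(x)/f_j(x)).
Categorical probabilities:
  L_I = 0.08
  L_II = 0.12
  L_III = 0.05
0.0252 / 0.0195 ≈ 1.2923

1.2923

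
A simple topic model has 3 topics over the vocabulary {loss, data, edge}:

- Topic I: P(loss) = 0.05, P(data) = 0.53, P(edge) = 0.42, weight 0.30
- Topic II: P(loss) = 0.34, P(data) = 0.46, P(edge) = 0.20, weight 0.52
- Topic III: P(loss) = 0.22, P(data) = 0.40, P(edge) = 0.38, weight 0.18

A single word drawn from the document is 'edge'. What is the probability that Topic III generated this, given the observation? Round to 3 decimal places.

By Bayes' theorem, P(k | x) = P(Z=k) f_k(x) / Σ_j P(Z=j) f_j(x).
Evaluate each component's likelihood at the observed value:
  f_I = P(edge | comp) = 0.42
  f_II = P(edge | comp) = 0.20
  f_III = P(edge | comp) = 0.38
Prior × likelihood for each component:
  P(Z=I)·f_I = 0.30 × 0.42 = 0.126
  P(Z=II)·f_II = 0.52 × 0.2 = 0.104
  P(Z=III)·f_III = 0.18 × 0.38 = 0.0684
Normaliser: 0.126 + 0.104 + 0.0684 = 0.2984
P(Topic III | data) = 0.0684 / 0.2984 ≈ 0.229

0.229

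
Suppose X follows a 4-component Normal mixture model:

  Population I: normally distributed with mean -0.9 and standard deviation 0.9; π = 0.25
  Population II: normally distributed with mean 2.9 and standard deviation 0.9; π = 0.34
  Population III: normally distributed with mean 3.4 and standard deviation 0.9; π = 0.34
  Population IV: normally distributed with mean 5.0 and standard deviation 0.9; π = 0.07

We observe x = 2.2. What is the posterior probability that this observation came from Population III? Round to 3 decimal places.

Posterior ∝ prior × likelihood, so P(k | x) ∝ π_k f_k(x); normalise over all components.
Normal densities:
  p_I = 0.00117595
  p_II = 0.327572
  p_III = 0.182233
  p_IV = 0.00350668
Weight by the priors:
  π_I·p_I = 0.25 × 0.00117595 = 0.000293988
  π_II·p_II = 0.34 × 0.327572 = 0.111375
  π_III·p_III = 0.34 × 0.182233 = 0.0619594
  π_IV·p_IV = 0.07 × 0.00350668 = 0.000245468
Marginal: 0.000293988 + 0.111375 + 0.0619594 + 0.000245468 = 0.173873
P(Population III | data) ≈ 0.356

0.356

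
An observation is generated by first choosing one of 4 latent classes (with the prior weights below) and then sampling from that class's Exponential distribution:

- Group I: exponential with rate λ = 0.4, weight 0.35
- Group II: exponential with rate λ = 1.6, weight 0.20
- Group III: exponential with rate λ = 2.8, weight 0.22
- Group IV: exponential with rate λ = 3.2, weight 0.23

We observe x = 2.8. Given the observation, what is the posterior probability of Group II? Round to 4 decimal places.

0.0731

By Bayes' theorem, P(k | x) = π_k f_k(x) / Σ_j π_j f_j(x).
Component likelihoods at x = 2.8:
  L_I = 0.130512
  L_II = 0.0181335
  L_III = 0.00110227
  L_IV = 0.000411028
Unnormalised posteriors:
  π_I·L_I = 0.35 × 0.130512 = 0.0456792
  π_II·L_II = 0.20 × 0.0181335 = 0.00362669
  π_III·L_III = 0.22 × 0.00110227 = 0.0002425
  π_IV·L_IV = 0.23 × 0.000411028 = 9.45364e-05
Denominator: 0.0456792 + 0.00362669 + 0.0002425 + 9.45364e-05 = 0.0496429
Responsibility of Group II: 0.00362669 / 0.0496429 ≈ 0.0731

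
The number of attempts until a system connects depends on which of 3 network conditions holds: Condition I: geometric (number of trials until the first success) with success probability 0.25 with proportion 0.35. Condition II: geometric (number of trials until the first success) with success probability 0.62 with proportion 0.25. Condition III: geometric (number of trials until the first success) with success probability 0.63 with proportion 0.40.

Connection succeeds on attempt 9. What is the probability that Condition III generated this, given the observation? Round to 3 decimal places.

Posterior ∝ prior × likelihood, so P(k | x) ∝ π_k f_k(x); normalise over all components.
Geometric probabilities:
  p_I = 0.25·(1−0.25)^8 = 0.25·0.100113 = 0.0250282
  p_II = 0.62·(1−0.62)^8 = 0.62·0.000434779 = 0.000269563
  p_III = 0.63·(1−0.63)^8 = 0.63·0.000351248 = 0.000221286
Weight by the priors:
  π_I·p_I = 0.35 × 0.0250282 = 0.00875988
  π_II·p_II = 0.25 × 0.000269563 = 6.73908e-05
  π_III·p_III = 0.40 × 0.000221286 = 8.85145e-05
Denominator: 0.00875988 + 6.73908e-05 + 8.85145e-05 = 0.00891579
P(Condition III | 9) ≈ 0.010

0.010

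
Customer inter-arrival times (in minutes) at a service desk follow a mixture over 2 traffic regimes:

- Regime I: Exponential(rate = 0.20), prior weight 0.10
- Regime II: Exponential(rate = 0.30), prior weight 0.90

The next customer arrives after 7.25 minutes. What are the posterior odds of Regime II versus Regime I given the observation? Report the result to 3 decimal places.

Since P(k|x) ∝ π_k f_k(x), the posterior odds are π_i f_i(x) / (π_j f_j(x)).
Component likelihoods at x = 7.25 minutes:
  p_I = 0.20·e^(−0.20·7.25) = 0.20·e^(−1.4500) = 0.0469141
  p_II = 0.30·e^(−0.30·7.25) = 0.30·e^(−2.1750) = 0.0340824
Odds = (0.90/0.10) × (0.0340824/0.0469141) = 9 × 0.726487 ≈ 6.538

6.538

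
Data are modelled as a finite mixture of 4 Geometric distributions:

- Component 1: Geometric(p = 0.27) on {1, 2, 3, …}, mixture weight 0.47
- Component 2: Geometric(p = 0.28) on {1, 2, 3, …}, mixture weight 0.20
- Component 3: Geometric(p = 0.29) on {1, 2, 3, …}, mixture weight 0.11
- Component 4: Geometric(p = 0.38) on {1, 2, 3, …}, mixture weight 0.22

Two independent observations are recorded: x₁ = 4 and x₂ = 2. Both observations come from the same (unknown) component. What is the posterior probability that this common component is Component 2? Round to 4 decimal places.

P(component k | x) = w_k·f_k(x) / marginal(x), where marginal(x) = Σ_j w_j·f_j(x).
Since both observations come from the same component, the likelihood for component k is f_k(x₁)·f_k(x₂).
  f_1 = [0.27·(1−0.27)^3 = 0.27·0.389017 = 0.105035] × [0.1971] = 0.0207023
  f_2 = [0.28·(1−0.28)^3 = 0.28·0.373248 = 0.104509] × [0.2016] = 0.0210691
  f_3 = [0.29·(1−0.29)^3 = 0.29·0.357911 = 0.103794] × [0.2059] = 0.0213712
  f_4 = [0.38·(1−0.38)^3 = 0.38·0.238328 = 0.0905646] × [0.2356] = 0.021337
Weight by the priors:
  w_1·f_1 = 0.47 × 0.0207023 = 0.00973009
  w_2·f_2 = 0.20 × 0.0210691 = 0.00421382
  w_3·f_3 = 0.11 × 0.0213712 = 0.00235083
  w_4·f_4 = 0.22 × 0.021337 = 0.00469415
Marginal: 0.00973009 + 0.00421382 + 0.00235083 + 0.00469415 = 0.0209889
P(Component 2 | x₁, x₂) = 0.00421382 / 0.0209889 ≈ 0.2008

0.2008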